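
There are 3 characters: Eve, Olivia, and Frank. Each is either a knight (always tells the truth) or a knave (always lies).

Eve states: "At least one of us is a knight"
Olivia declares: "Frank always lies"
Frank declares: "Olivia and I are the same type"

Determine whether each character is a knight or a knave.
Eve is a knight.
Olivia is a knight.
Frank is a knave.

Verification:
- Eve (knight) says "At least one of us is a knight" - this is TRUE because Eve and Olivia are knights.
- Olivia (knight) says "Frank always lies" - this is TRUE because Frank is a knave.
- Frank (knave) says "Olivia and I are the same type" - this is FALSE (a lie) because Frank is a knave and Olivia is a knight.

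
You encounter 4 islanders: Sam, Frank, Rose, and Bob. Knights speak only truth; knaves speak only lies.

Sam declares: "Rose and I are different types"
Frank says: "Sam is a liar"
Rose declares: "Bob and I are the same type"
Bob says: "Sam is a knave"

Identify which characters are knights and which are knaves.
Sam is a knave.
Frank is a knight.
Rose is a knave.
Bob is a knight.

Verification:
- Sam (knave) says "Rose and I are different types" - this is FALSE (a lie) because Sam is a knave and Rose is a knave.
- Frank (knight) says "Sam is a liar" - this is TRUE because Sam is a knave.
- Rose (knave) says "Bob and I are the same type" - this is FALSE (a lie) because Rose is a knave and Bob is a knight.
- Bob (knight) says "Sam is a knave" - this is TRUE because Sam is a knave.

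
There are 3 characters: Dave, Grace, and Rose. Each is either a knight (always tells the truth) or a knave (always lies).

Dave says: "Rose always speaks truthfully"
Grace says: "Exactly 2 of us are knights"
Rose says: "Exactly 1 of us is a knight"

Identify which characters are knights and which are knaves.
Dave is a knave.
Grace is a knave.
Rose is a knave.

Verification:
- Dave (knave) says "Rose always speaks truthfully" - this is FALSE (a lie) because Rose is a knave.
- Grace (knave) says "Exactly 2 of us are knights" - this is FALSE (a lie) because there are 0 knights.
- Rose (knave) says "Exactly 1 of us is a knight" - this is FALSE (a lie) because there are 0 knights.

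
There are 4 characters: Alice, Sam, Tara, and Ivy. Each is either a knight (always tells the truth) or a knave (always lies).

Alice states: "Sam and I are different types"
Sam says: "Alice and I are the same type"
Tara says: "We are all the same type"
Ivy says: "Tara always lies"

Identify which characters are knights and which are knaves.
Alice is a knight.
Sam is a knave.
Tara is a knave.
Ivy is a knight.

Verification:
- Alice (knight) says "Sam and I are different types" - this is TRUE because Alice is a knight and Sam is a knave.
- Sam (knave) says "Alice and I are the same type" - this is FALSE (a lie) because Sam is a knave and Alice is a knight.
- Tara (knave) says "We are all the same type" - this is FALSE (a lie) because Alice and Ivy are knights and Sam and Tara are knaves.
- Ivy (knight) says "Tara always lies" - this is TRUE because Tara is a knave.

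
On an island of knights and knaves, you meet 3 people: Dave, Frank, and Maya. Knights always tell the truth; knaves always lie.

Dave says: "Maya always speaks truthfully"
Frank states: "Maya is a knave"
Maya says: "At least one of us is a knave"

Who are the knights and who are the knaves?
Dave is a knight.
Frank is a knave.
Maya is a knight.

Verification:
- Dave (knight) says "Maya always speaks truthfully" - this is TRUE because Maya is a knight.
- Frank (knave) says "Maya is a knave" - this is FALSE (a lie) because Maya is a knight.
- Maya (knight) says "At least one of us is a knave" - this is TRUE because Frank is a knave.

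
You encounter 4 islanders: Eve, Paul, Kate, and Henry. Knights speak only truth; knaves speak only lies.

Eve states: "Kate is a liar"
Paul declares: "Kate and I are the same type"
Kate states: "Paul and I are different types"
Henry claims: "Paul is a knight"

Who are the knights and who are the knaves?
Eve is a knave.
Paul is a knave.
Kate is a knight.
Henry is a knave.

Verification:
- Eve (knave) says "Kate is a liar" - this is FALSE (a lie) because Kate is a knight.
- Paul (knave) says "Kate and I are the same type" - this is FALSE (a lie) because Paul is a knave and Kate is a knight.
- Kate (knight) says "Paul and I are different types" - this is TRUE because Kate is a knight and Paul is a knave.
- Henry (knave) says "Paul is a knight" - this is FALSE (a lie) because Paul is a knave.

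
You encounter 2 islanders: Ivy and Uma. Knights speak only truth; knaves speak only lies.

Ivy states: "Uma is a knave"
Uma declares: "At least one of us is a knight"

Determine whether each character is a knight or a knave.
Ivy is a knave.
Uma is a knight.

Verification:
- Ivy (knave) says "Uma is a knave" - this is FALSE (a lie) because Uma is a knight.
- Uma (knight) says "At least one of us is a knight" - this is TRUE because Uma is a knight.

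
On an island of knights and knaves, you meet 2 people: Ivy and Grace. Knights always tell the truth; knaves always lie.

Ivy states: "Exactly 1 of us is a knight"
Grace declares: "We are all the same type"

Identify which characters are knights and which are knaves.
Ivy is a knight.
Grace is a knave.

Verification:
- Ivy (knight) says "Exactly 1 of us is a knight" - this is TRUE because there are 1 knights.
- Grace (knave) says "We are all the same type" - this is FALSE (a lie) because Ivy is a knight and Grace is a knave.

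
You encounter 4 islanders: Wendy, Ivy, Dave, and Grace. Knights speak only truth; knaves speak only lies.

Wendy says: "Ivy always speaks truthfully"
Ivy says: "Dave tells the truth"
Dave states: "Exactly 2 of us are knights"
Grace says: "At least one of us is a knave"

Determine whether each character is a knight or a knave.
Wendy is a knave.
Ivy is a knave.
Dave is a knave.
Grace is a knight.

Verification:
- Wendy (knave) says "Ivy always speaks truthfully" - this is FALSE (a lie) because Ivy is a knave.
- Ivy (knave) says "Dave tells the truth" - this is FALSE (a lie) because Dave is a knave.
- Dave (knave) says "Exactly 2 of us are knights" - this is FALSE (a lie) because there are 1 knights.
- Grace (knight) says "At least one of us is a knave" - this is TRUE because Wendy, Ivy, and Dave are knaves.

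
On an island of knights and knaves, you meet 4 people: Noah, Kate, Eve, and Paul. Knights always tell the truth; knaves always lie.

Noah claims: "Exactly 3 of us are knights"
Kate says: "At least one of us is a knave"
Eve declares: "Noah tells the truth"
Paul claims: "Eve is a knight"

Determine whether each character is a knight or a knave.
Noah is a knave.
Kate is a knight.
Eve is a knave.
Paul is a knave.

Verification:
- Noah (knave) says "Exactly 3 of us are knights" - this is FALSE (a lie) because there are 1 knights.
- Kate (knight) says "At least one of us is a knave" - this is TRUE because Noah, Eve, and Paul are knaves.
- Eve (knave) says "Noah tells the truth" - this is FALSE (a lie) because Noah is a knave.
- Paul (knave) says "Eve is a knight" - this is FALSE (a lie) because Eve is a knave.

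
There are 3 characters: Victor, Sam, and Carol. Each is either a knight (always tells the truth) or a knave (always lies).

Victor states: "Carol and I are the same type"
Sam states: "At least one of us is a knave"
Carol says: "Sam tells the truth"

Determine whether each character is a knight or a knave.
Victor is a knave.
Sam is a knight.
Carol is a knight.

Verification:
- Victor (knave) says "Carol and I are the same type" - this is FALSE (a lie) because Victor is a knave and Carol is a knight.
- Sam (knight) says "At least one of us is a knave" - this is TRUE because Victor is a knave.
- Carol (knight) says "Sam tells the truth" - this is TRUE because Sam is a knight.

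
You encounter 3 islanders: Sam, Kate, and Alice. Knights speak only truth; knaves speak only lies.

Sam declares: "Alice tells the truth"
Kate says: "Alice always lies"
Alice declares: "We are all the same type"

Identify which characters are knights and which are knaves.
Sam is a knave.
Kate is a knight.
Alice is a knave.

Verification:
- Sam (knave) says "Alice tells the truth" - this is FALSE (a lie) because Alice is a knave.
- Kate (knight) says "Alice always lies" - this is TRUE because Alice is a knave.
- Alice (knave) says "We are all the same type" - this is FALSE (a lie) because Kate is a knight and Sam and Alice are knaves.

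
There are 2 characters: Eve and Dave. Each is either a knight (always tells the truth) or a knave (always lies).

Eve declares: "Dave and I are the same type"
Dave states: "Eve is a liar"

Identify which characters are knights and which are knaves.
Eve is a knave.
Dave is a knight.

Verification:
- Eve (knave) says "Dave and I are the same type" - this is FALSE (a lie) because Eve is a knave and Dave is a knight.
- Dave (knight) says "Eve is a liar" - this is TRUE because Eve is a knave.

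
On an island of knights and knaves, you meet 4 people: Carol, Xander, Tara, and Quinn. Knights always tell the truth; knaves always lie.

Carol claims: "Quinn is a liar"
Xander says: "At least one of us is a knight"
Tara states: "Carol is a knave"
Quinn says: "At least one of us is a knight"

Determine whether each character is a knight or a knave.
Carol is a knave.
Xander is a knight.
Tara is a knight.
Quinn is a knight.

Verification:
- Carol (knave) says "Quinn is a liar" - this is FALSE (a lie) because Quinn is a knight.
- Xander (knight) says "At least one of us is a knight" - this is TRUE because Xander, Tara, and Quinn are knights.
- Tara (knight) says "Carol is a knave" - this is TRUE because Carol is a knave.
- Quinn (knight) says "At least one of us is a knight" - this is TRUE because Xander, Tara, and Quinn are knights.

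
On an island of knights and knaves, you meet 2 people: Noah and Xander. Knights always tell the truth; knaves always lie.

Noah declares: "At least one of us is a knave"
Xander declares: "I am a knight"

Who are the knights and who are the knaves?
Noah is a knight.
Xander is a knave.

Verification:
- Noah (knight) says "At least one of us is a knave" - this is TRUE because Xander is a knave.
- Xander (knave) says "I am a knight" - this is FALSE (a lie) because Xander is a knave.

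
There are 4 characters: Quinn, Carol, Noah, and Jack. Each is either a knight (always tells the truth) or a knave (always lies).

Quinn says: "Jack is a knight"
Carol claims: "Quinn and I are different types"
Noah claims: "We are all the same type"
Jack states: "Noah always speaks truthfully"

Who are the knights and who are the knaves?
Quinn is a knave.
Carol is a knight.
Noah is a knave.
Jack is a knave.

Verification:
- Quinn (knave) says "Jack is a knight" - this is FALSE (a lie) because Jack is a knave.
- Carol (knight) says "Quinn and I are different types" - this is TRUE because Carol is a knight and Quinn is a knave.
- Noah (knave) says "We are all the same type" - this is FALSE (a lie) because Carol is a knight and Quinn, Noah, and Jack are knaves.
- Jack (knave) says "Noah always speaks truthfully" - this is FALSE (a lie) because Noah is a knave.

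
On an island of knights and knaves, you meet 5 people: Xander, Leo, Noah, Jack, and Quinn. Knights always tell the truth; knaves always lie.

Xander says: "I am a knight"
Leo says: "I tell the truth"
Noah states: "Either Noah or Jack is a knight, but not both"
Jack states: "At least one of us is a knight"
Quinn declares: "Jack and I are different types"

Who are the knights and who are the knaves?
Xander is a knave.
Leo is a knave.
Noah is a knave.
Jack is a knave.
Quinn is a knave.

Verification:
- Xander (knave) says "I am a knight" - this is FALSE (a lie) because Xander is a knave.
- Leo (knave) says "I tell the truth" - this is FALSE (a lie) because Leo is a knave.
- Noah (knave) says "Either Noah or Jack is a knight, but not both" - this is FALSE (a lie) because Noah is a knave and Jack is a knave.
- Jack (knave) says "At least one of us is a knight" - this is FALSE (a lie) because no one is a knight.
- Quinn (knave) says "Jack and I are different types" - this is FALSE (a lie) because Quinn is a knave and Jack is a knave.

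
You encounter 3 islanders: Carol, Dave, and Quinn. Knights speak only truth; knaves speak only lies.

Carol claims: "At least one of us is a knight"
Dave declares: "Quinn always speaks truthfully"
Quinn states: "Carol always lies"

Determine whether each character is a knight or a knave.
Carol is a knight.
Dave is a knave.
Quinn is a knave.

Verification:
- Carol (knight) says "At least one of us is a knight" - this is TRUE because Carol is a knight.
- Dave (knave) says "Quinn always speaks truthfully" - this is FALSE (a lie) because Quinn is a knave.
- Quinn (knave) says "Carol always lies" - this is FALSE (a lie) because Carol is a knight.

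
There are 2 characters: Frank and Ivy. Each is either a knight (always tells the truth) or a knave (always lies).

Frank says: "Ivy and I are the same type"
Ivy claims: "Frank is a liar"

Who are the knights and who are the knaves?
Frank is a knave.
Ivy is a knight.

Verification:
- Frank (knave) says "Ivy and I are the same type" - this is FALSE (a lie) because Frank is a knave and Ivy is a knight.
- Ivy (knight) says "Frank is a liar" - this is TRUE because Frank is a knave.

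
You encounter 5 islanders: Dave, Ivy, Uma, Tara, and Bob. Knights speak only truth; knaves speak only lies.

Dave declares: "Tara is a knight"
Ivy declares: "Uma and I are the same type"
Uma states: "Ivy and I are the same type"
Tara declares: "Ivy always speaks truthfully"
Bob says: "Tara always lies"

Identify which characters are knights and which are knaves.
Dave is a knight.
Ivy is a knight.
Uma is a knight.
Tara is a knight.
Bob is a knave.

Verification:
- Dave (knight) says "Tara is a knight" - this is TRUE because Tara is a knight.
- Ivy (knight) says "Uma and I are the same type" - this is TRUE because Ivy is a knight and Uma is a knight.
- Uma (knight) says "Ivy and I are the same type" - this is TRUE because Uma is a knight and Ivy is a knight.
- Tara (knight) says "Ivy always speaks truthfully" - this is TRUE because Ivy is a knight.
- Bob (knave) says "Tara always lies" - this is FALSE (a lie) because Tara is a knight.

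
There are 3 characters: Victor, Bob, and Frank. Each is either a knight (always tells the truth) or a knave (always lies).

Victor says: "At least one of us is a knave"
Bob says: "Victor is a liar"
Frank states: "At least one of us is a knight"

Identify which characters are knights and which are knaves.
Victor is a knight.
Bob is a knave.
Frank is a knight.

Verification:
- Victor (knight) says "At least one of us is a knave" - this is TRUE because Bob is a knave.
- Bob (knave) says "Victor is a liar" - this is FALSE (a lie) because Victor is a knight.
- Frank (knight) says "At least one of us is a knight" - this is TRUE because Victor and Frank are knights.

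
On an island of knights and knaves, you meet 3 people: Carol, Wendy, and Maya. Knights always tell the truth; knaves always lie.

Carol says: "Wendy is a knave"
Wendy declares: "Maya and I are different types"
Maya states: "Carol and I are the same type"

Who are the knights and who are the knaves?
Carol is a knight.
Wendy is a knave.
Maya is a knave.

Verification:
- Carol (knight) says "Wendy is a knave" - this is TRUE because Wendy is a knave.
- Wendy (knave) says "Maya and I are different types" - this is FALSE (a lie) because Wendy is a knave and Maya is a knave.
- Maya (knave) says "Carol and I are the same type" - this is FALSE (a lie) because Maya is a knave and Carol is a knight.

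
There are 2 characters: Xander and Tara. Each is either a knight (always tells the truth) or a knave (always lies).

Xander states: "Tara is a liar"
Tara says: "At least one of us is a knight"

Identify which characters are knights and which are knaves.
Xander is a knave.
Tara is a knight.

Verification:
- Xander (knave) says "Tara is a liar" - this is FALSE (a lie) because Tara is a knight.
- Tara (knight) says "At least one of us is a knight" - this is TRUE because Tara is a knight.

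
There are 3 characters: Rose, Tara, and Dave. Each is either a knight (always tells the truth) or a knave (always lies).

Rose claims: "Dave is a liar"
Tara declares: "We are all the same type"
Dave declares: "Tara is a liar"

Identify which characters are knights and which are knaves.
Rose is a knave.
Tara is a knave.
Dave is a knight.

Verification:
- Rose (knave) says "Dave is a liar" - this is FALSE (a lie) because Dave is a knight.
- Tara (knave) says "We are all the same type" - this is FALSE (a lie) because Dave is a knight and Rose and Tara are knaves.
- Dave (knight) says "Tara is a liar" - this is TRUE because Tara is a knave.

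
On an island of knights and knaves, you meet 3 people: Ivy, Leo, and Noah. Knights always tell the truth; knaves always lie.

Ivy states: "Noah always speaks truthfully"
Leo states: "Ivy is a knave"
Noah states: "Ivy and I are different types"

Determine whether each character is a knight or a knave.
Ivy is a knave.
Leo is a knight.
Noah is a knave.

Verification:
- Ivy (knave) says "Noah always speaks truthfully" - this is FALSE (a lie) because Noah is a knave.
- Leo (knight) says "Ivy is a knave" - this is TRUE because Ivy is a knave.
- Noah (knave) says "Ivy and I are different types" - this is FALSE (a lie) because Noah is a knave and Ivy is a knave.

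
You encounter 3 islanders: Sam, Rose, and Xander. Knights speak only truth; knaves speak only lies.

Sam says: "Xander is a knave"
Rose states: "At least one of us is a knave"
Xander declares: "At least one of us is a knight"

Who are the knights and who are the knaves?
Sam is a knave.
Rose is a knight.
Xander is a knight.

Verification:
- Sam (knave) says "Xander is a knave" - this is FALSE (a lie) because Xander is a knight.
- Rose (knight) says "At least one of us is a knave" - this is TRUE because Sam is a knave.
- Xander (knight) says "At least one of us is a knight" - this is TRUE because Rose and Xander are knights.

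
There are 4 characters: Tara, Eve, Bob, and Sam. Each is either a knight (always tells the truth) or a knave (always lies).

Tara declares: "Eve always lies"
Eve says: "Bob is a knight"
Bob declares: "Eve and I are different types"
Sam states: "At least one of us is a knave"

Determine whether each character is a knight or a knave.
Tara is a knight.
Eve is a knave.
Bob is a knave.
Sam is a knight.

Verification:
- Tara (knight) says "Eve always lies" - this is TRUE because Eve is a knave.
- Eve (knave) says "Bob is a knight" - this is FALSE (a lie) because Bob is a knave.
- Bob (knave) says "Eve and I are different types" - this is FALSE (a lie) because Bob is a knave and Eve is a knave.
- Sam (knight) says "At least one of us is a knave" - this is TRUE because Eve and Bob are knaves.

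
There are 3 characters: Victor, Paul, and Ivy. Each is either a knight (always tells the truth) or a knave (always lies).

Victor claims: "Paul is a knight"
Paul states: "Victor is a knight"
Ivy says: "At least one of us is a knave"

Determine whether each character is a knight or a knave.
Victor is a knave.
Paul is a knave.
Ivy is a knight.

Verification:
- Victor (knave) says "Paul is a knight" - this is FALSE (a lie) because Paul is a knave.
- Paul (knave) says "Victor is a knight" - this is FALSE (a lie) because Victor is a knave.
- Ivy (knight) says "At least one of us is a knave" - this is TRUE because Victor and Paul are knaves.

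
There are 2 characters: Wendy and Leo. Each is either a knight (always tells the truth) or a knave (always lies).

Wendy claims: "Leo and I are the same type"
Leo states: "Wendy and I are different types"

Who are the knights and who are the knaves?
Wendy is a knave.
Leo is a knight.

Verification:
- Wendy (knave) says "Leo and I are the same type" - this is FALSE (a lie) because Wendy is a knave and Leo is a knight.
- Leo (knight) says "Wendy and I are different types" - this is TRUE because Leo is a knight and Wendy is a knave.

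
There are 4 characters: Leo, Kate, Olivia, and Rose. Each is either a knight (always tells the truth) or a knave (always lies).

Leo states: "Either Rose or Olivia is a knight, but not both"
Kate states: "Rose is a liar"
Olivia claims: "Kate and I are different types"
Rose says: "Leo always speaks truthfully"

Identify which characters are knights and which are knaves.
Leo is a knight.
Kate is a knave.
Olivia is a knave.
Rose is a knight.

Verification:
- Leo (knight) says "Either Rose or Olivia is a knight, but not both" - this is TRUE because Rose is a knight and Olivia is a knave.
- Kate (knave) says "Rose is a liar" - this is FALSE (a lie) because Rose is a knight.
- Olivia (knave) says "Kate and I are different types" - this is FALSE (a lie) because Olivia is a knave and Kate is a knave.
- Rose (knight) says "Leo always speaks truthfully" - this is TRUE because Leo is a knight.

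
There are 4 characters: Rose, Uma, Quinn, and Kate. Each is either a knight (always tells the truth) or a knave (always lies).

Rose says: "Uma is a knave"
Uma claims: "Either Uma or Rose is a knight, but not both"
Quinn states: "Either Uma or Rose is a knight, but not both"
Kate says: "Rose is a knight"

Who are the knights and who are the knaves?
Rose is a knave.
Uma is a knight.
Quinn is a knight.
Kate is a knave.

Verification:
- Rose (knave) says "Uma is a knave" - this is FALSE (a lie) because Uma is a knight.
- Uma (knight) says "Either Uma or Rose is a knight, but not both" - this is TRUE because Uma is a knight and Rose is a knave.
- Quinn (knight) says "Either Uma or Rose is a knight, but not both" - this is TRUE because Uma is a knight and Rose is a knave.
- Kate (knave) says "Rose is a knight" - this is FALSE (a lie) because Rose is a knave.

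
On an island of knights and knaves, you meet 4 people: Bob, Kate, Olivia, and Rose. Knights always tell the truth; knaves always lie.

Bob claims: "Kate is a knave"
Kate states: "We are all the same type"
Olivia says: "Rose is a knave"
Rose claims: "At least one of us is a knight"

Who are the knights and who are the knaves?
Bob is a knight.
Kate is a knave.
Olivia is a knave.
Rose is a knight.

Verification:
- Bob (knight) says "Kate is a knave" - this is TRUE because Kate is a knave.
- Kate (knave) says "We are all the same type" - this is FALSE (a lie) because Bob and Rose are knights and Kate and Olivia are knaves.
- Olivia (knave) says "Rose is a knave" - this is FALSE (a lie) because Rose is a knight.
- Rose (knight) says "At least one of us is a knight" - this is TRUE because Bob and Rose are knights.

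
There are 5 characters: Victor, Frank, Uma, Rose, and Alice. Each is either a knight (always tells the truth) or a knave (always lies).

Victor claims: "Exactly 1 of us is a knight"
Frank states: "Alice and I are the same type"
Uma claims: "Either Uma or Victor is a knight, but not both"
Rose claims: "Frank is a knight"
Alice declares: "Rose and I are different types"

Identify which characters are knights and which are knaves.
Victor is a knave.
Frank is a knave.
Uma is a knight.
Rose is a knave.
Alice is a knight.

Verification:
- Victor (knave) says "Exactly 1 of us is a knight" - this is FALSE (a lie) because there are 2 knights.
- Frank (knave) says "Alice and I are the same type" - this is FALSE (a lie) because Frank is a knave and Alice is a knight.
- Uma (knight) says "Either Uma or Victor is a knight, but not both" - this is TRUE because Uma is a knight and Victor is a knave.
- Rose (knave) says "Frank is a knight" - this is FALSE (a lie) because Frank is a knave.
- Alice (knight) says "Rose and I are different types" - this is TRUE because Alice is a knight and Rose is a knave.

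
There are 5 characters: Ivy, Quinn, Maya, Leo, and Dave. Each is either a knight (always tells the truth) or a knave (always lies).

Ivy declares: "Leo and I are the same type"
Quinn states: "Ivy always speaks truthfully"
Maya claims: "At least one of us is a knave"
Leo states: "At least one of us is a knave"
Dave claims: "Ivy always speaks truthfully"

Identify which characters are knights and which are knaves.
Ivy is a knave.
Quinn is a knave.
Maya is a knight.
Leo is a knight.
Dave is a knave.

Verification:
- Ivy (knave) says "Leo and I are the same type" - this is FALSE (a lie) because Ivy is a knave and Leo is a knight.
- Quinn (knave) says "Ivy always speaks truthfully" - this is FALSE (a lie) because Ivy is a knave.
- Maya (knight) says "At least one of us is a knave" - this is TRUE because Ivy, Quinn, and Dave are knaves.
- Leo (knight) says "At least one of us is a knave" - this is TRUE because Ivy, Quinn, and Dave are knaves.
- Dave (knave) says "Ivy always speaks truthfully" - this is FALSE (a lie) because Ivy is a knave.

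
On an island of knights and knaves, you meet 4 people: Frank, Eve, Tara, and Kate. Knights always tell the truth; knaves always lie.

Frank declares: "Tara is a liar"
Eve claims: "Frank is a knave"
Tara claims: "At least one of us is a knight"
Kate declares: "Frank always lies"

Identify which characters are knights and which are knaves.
Frank is a knave.
Eve is a knight.
Tara is a knight.
Kate is a knight.

Verification:
- Frank (knave) says "Tara is a liar" - this is FALSE (a lie) because Tara is a knight.
- Eve (knight) says "Frank is a knave" - this is TRUE because Frank is a knave.
- Tara (knight) says "At least one of us is a knight" - this is TRUE because Eve, Tara, and Kate are knights.
- Kate (knight) says "Frank always lies" - this is TRUE because Frank is a knave.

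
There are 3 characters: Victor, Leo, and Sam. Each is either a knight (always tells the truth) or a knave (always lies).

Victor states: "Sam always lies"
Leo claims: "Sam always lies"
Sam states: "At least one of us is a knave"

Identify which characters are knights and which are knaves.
Victor is a knave.
Leo is a knave.
Sam is a knight.

Verification:
- Victor (knave) says "Sam always lies" - this is FALSE (a lie) because Sam is a knight.
- Leo (knave) says "Sam always lies" - this is FALSE (a lie) because Sam is a knight.
- Sam (knight) says "At least one of us is a knave" - this is TRUE because Victor and Leo are knaves.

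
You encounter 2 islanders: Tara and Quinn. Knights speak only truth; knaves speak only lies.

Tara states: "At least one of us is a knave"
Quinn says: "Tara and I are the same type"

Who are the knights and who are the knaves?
Tara is a knight.
Quinn is a knave.

Verification:
- Tara (knight) says "At least one of us is a knave" - this is TRUE because Quinn is a knave.
- Quinn (knave) says "Tara and I are the same type" - this is FALSE (a lie) because Quinn is a knave and Tara is a knight.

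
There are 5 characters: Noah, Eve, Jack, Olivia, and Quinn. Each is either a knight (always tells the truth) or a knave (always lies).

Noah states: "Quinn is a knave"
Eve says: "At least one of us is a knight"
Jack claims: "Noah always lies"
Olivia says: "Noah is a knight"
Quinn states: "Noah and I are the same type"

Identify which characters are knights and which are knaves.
Noah is a knight.
Eve is a knight.
Jack is a knave.
Olivia is a knight.
Quinn is a knave.

Verification:
- Noah (knight) says "Quinn is a knave" - this is TRUE because Quinn is a knave.
- Eve (knight) says "At least one of us is a knight" - this is TRUE because Noah, Eve, and Olivia are knights.
- Jack (knave) says "Noah always lies" - this is FALSE (a lie) because Noah is a knight.
- Olivia (knight) says "Noah is a knight" - this is TRUE because Noah is a knight.
- Quinn (knave) says "Noah and I are the same type" - this is FALSE (a lie) because Quinn is a knave and Noah is a knight.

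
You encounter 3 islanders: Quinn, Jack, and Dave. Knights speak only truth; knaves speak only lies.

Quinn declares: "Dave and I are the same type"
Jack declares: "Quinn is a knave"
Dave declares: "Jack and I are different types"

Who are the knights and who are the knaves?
Quinn is a knight.
Jack is a knave.
Dave is a knight.

Verification:
- Quinn (knight) says "Dave and I are the same type" - this is TRUE because Quinn is a knight and Dave is a knight.
- Jack (knave) says "Quinn is a knave" - this is FALSE (a lie) because Quinn is a knight.
- Dave (knight) says "Jack and I are different types" - this is TRUE because Dave is a knight and Jack is a knave.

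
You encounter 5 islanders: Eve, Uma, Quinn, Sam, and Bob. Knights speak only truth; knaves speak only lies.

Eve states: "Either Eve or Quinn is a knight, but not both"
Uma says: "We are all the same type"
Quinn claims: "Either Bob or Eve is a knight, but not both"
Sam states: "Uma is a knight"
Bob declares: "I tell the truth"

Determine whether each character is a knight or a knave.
Eve is a knight.
Uma is a knave.
Quinn is a knave.
Sam is a knave.
Bob is a knight.

Verification:
- Eve (knight) says "Either Eve or Quinn is a knight, but not both" - this is TRUE because Eve is a knight and Quinn is a knave.
- Uma (knave) says "We are all the same type" - this is FALSE (a lie) because Eve and Bob are knights and Uma, Quinn, and Sam are knaves.
- Quinn (knave) says "Either Bob or Eve is a knight, but not both" - this is FALSE (a lie) because Bob is a knight and Eve is a knight.
- Sam (knave) says "Uma is a knight" - this is FALSE (a lie) because Uma is a knave.
- Bob (knight) says "I tell the truth" - this is TRUE because Bob is a knight.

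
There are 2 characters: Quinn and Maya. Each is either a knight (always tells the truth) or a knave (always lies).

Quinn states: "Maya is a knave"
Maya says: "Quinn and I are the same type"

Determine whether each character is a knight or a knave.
Quinn is a knight.
Maya is a knave.

Verification:
- Quinn (knight) says "Maya is a knave" - this is TRUE because Maya is a knave.
- Maya (knave) says "Quinn and I are the same type" - this is FALSE (a lie) because Maya is a knave and Quinn is a knight.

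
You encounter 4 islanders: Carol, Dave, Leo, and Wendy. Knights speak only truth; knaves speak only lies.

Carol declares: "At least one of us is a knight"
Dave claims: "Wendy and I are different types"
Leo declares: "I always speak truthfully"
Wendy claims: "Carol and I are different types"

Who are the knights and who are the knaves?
Carol is a knave.
Dave is a knave.
Leo is a knave.
Wendy is a knave.

Verification:
- Carol (knave) says "At least one of us is a knight" - this is FALSE (a lie) because no one is a knight.
- Dave (knave) says "Wendy and I are different types" - this is FALSE (a lie) because Dave is a knave and Wendy is a knave.
- Leo (knave) says "I always speak truthfully" - this is FALSE (a lie) because Leo is a knave.
- Wendy (knave) says "Carol and I are different types" - this is FALSE (a lie) because Wendy is a knave and Carol is a knave.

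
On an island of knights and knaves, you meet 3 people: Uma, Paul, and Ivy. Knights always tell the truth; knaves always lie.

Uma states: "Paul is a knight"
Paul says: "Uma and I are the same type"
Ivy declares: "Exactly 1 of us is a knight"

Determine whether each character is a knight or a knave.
Uma is a knight.
Paul is a knight.
Ivy is a knave.

Verification:
- Uma (knight) says "Paul is a knight" - this is TRUE because Paul is a knight.
- Paul (knight) says "Uma and I are the same type" - this is TRUE because Paul is a knight and Uma is a knight.
- Ivy (knave) says "Exactly 1 of us is a knight" - this is FALSE (a lie) because there are 2 knights.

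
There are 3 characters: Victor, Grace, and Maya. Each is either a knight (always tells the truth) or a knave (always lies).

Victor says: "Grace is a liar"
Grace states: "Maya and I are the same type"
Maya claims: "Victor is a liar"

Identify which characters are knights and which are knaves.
Victor is a knave.
Grace is a knight.
Maya is a knight.

Verification:
- Victor (knave) says "Grace is a liar" - this is FALSE (a lie) because Grace is a knight.
- Grace (knight) says "Maya and I are the same type" - this is TRUE because Grace is a knight and Maya is a knight.
- Maya (knight) says "Victor is a liar" - this is TRUE because Victor is a knave.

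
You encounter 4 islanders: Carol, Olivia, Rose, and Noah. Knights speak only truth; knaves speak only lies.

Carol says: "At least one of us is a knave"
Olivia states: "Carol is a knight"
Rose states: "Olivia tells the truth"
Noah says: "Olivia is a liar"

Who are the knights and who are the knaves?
Carol is a knight.
Olivia is a knight.
Rose is a knight.
Noah is a knave.

Verification:
- Carol (knight) says "At least one of us is a knave" - this is TRUE because Noah is a knave.
- Olivia (knight) says "Carol is a knight" - this is TRUE because Carol is a knight.
- Rose (knight) says "Olivia tells the truth" - this is TRUE because Olivia is a knight.
- Noah (knave) says "Olivia is a liar" - this is FALSE (a lie) because Olivia is a knight.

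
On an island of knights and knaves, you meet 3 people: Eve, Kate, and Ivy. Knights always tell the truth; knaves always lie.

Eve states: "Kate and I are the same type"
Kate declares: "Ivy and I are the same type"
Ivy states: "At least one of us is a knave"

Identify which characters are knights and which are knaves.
Eve is a knave.
Kate is a knight.
Ivy is a knight.

Verification:
- Eve (knave) says "Kate and I are the same type" - this is FALSE (a lie) because Eve is a knave and Kate is a knight.
- Kate (knight) says "Ivy and I are the same type" - this is TRUE because Kate is a knight and Ivy is a knight.
- Ivy (knight) says "At least one of us is a knave" - this is TRUE because Eve is a knave.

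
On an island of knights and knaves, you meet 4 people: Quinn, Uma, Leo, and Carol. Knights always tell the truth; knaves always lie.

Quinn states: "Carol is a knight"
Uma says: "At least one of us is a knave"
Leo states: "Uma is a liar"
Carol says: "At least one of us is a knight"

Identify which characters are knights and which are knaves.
Quinn is a knight.
Uma is a knight.
Leo is a knave.
Carol is a knight.

Verification:
- Quinn (knight) says "Carol is a knight" - this is TRUE because Carol is a knight.
- Uma (knight) says "At least one of us is a knave" - this is TRUE because Leo is a knave.
- Leo (knave) says "Uma is a liar" - this is FALSE (a lie) because Uma is a knight.
- Carol (knight) says "At least one of us is a knight" - this is TRUE because Quinn, Uma, and Carol are knights.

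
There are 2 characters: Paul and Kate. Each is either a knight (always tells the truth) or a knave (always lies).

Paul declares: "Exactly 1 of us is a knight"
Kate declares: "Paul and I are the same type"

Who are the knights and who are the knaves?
Paul is a knight.
Kate is a knave.

Verification:
- Paul (knight) says "Exactly 1 of us is a knight" - this is TRUE because there are 1 knights.
- Kate (knave) says "Paul and I are the same type" - this is FALSE (a lie) because Kate is a knave and Paul is a knight.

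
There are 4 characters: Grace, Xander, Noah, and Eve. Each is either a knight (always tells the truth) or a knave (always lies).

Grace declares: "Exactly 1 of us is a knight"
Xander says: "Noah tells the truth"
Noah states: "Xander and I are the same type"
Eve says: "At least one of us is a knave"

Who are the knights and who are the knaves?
Grace is a knave.
Xander is a knight.
Noah is a knight.
Eve is a knight.

Verification:
- Grace (knave) says "Exactly 1 of us is a knight" - this is FALSE (a lie) because there are 3 knights.
- Xander (knight) says "Noah tells the truth" - this is TRUE because Noah is a knight.
- Noah (knight) says "Xander and I are the same type" - this is TRUE because Noah is a knight and Xander is a knight.
- Eve (knight) says "At least one of us is a knave" - this is TRUE because Grace is a knave.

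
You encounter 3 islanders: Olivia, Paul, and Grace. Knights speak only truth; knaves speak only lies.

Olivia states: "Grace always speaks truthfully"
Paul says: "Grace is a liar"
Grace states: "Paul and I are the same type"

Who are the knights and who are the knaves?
Olivia is a knave.
Paul is a knight.
Grace is a knave.

Verification:
- Olivia (knave) says "Grace always speaks truthfully" - this is FALSE (a lie) because Grace is a knave.
- Paul (knight) says "Grace is a liar" - this is TRUE because Grace is a knave.
- Grace (knave) says "Paul and I are the same type" - this is FALSE (a lie) because Grace is a knave and Paul is a knight.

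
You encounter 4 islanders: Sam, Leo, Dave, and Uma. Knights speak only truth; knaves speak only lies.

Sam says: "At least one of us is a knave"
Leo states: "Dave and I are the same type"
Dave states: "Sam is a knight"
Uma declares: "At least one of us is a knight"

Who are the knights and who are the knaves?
Sam is a knight.
Leo is a knave.
Dave is a knight.
Uma is a knight.

Verification:
- Sam (knight) says "At least one of us is a knave" - this is TRUE because Leo is a knave.
- Leo (knave) says "Dave and I are the same type" - this is FALSE (a lie) because Leo is a knave and Dave is a knight.
- Dave (knight) says "Sam is a knight" - this is TRUE because Sam is a knight.
- Uma (knight) says "At least one of us is a knight" - this is TRUE because Sam, Dave, and Uma are knights.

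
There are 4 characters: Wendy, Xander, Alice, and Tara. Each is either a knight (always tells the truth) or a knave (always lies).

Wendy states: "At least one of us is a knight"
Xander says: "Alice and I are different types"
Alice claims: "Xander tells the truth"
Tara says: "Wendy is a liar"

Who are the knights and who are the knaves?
Wendy is a knight.
Xander is a knave.
Alice is a knave.
Tara is a knave.

Verification:
- Wendy (knight) says "At least one of us is a knight" - this is TRUE because Wendy is a knight.
- Xander (knave) says "Alice and I are different types" - this is FALSE (a lie) because Xander is a knave and Alice is a knave.
- Alice (knave) says "Xander tells the truth" - this is FALSE (a lie) because Xander is a knave.
- Tara (knave) says "Wendy is a liar" - this is FALSE (a lie) because Wendy is a knight.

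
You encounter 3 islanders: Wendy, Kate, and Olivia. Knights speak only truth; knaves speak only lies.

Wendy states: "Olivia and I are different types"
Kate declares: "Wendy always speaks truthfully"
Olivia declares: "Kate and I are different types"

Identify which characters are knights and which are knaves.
Wendy is a knave.
Kate is a knave.
Olivia is a knave.

Verification:
- Wendy (knave) says "Olivia and I are different types" - this is FALSE (a lie) because Wendy is a knave and Olivia is a knave.
- Kate (knave) says "Wendy always speaks truthfully" - this is FALSE (a lie) because Wendy is a knave.
- Olivia (knave) says "Kate and I are different types" - this is FALSE (a lie) because Olivia is a knave and Kate is a knave.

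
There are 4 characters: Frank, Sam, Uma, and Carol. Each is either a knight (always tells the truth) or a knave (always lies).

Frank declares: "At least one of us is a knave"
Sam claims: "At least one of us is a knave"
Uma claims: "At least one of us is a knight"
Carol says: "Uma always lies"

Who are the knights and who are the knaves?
Frank is a knight.
Sam is a knight.
Uma is a knight.
Carol is a knave.

Verification:
- Frank (knight) says "At least one of us is a knave" - this is TRUE because Carol is a knave.
- Sam (knight) says "At least one of us is a knave" - this is TRUE because Carol is a knave.
- Uma (knight) says "At least one of us is a knight" - this is TRUE because Frank, Sam, and Uma are knights.
- Carol (knave) says "Uma always lies" - this is FALSE (a lie) because Uma is a knight.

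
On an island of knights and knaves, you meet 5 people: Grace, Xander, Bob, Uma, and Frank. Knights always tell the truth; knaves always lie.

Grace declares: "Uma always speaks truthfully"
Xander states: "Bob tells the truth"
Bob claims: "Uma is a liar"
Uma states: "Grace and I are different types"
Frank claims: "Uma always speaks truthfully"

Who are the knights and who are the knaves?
Grace is a knave.
Xander is a knight.
Bob is a knight.
Uma is a knave.
Frank is a knave.

Verification:
- Grace (knave) says "Uma always speaks truthfully" - this is FALSE (a lie) because Uma is a knave.
- Xander (knight) says "Bob tells the truth" - this is TRUE because Bob is a knight.
- Bob (knight) says "Uma is a liar" - this is TRUE because Uma is a knave.
- Uma (knave) says "Grace and I are different types" - this is FALSE (a lie) because Uma is a knave and Grace is a knave.
- Frank (knave) says "Uma always speaks truthfully" - this is FALSE (a lie) because Uma is a knave.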